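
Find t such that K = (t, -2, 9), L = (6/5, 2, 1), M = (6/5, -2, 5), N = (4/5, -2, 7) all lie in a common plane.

2/5

The points are coplanar iff KL · (KM × KN) = 0.
Expanding, this is linear in t: (8)t + (-16/5) = 0.
So t = 2/5.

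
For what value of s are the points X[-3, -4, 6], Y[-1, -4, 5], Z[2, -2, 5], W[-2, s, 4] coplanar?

The points are coplanar iff XY · (XZ × XW) = 0.
Expanding, this is linear in s: (-3)s + (-18) = 0.
So s = -6.

-6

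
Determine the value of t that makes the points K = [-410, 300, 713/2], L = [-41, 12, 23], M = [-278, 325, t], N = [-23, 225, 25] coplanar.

495/2

Coplanarity ⇔ det[KL; KM; KN] = 0.
Expanding, this is linear in t: (-83781)t + (41471595/2) = 0.
So t = 495/2.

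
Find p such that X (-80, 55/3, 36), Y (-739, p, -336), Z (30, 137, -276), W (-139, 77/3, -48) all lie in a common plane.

Normal to plane XZW: n = (-7680, 27648, 7808); plane equation n·P = 1402368.
Requiring n·Y = 1402368: (27648)p + (3052032) = 1402368.
So p = -179/3.

-179/3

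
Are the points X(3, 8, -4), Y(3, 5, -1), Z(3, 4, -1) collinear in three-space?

No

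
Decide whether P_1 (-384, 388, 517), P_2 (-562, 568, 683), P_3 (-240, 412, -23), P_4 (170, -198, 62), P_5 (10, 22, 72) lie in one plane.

Yes

The plane through P_1, P_2, P_3 has normal n = P_1P_2 × P_1P_3 = (-101184, -72216, -30192) and equation n·P = -4774416.
Checking the remaining points: n·P_4 = -4774416, n·P_5 = -4774416.
All equal -4774416, so all 5 points lie in one plane.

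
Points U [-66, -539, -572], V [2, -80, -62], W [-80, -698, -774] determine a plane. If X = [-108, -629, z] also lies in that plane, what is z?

-596

A normal to the plane is n = UV × UW = (-11628, 6596, -4386).
X lies in the plane iff n · UX = 0.
This gives (-4386)z + (-2614056) = 0, so z = -596.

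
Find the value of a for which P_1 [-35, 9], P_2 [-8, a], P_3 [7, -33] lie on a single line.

-18

The three points are collinear iff det[P_1P_2; P_1P_3] = 0.
This determinant is linear in a: (-42)a + (-756) = 0, so a = -18.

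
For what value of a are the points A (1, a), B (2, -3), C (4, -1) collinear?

Collinearity: (A − B) must be parallel to (C − B) = (2, 2).
Cross-multiplying the components: (a − (-3))·(2) = (-1)·(2).
Solving gives a = -4.

-4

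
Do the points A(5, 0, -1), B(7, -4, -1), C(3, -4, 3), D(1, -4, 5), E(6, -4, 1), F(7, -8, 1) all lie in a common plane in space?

No

The plane through A, B, C has normal n = AB × AC = (-16, -8, -16) and equation n·P = -64.
Checking the remaining points: n·D = -64, n·E = -80, n·F = -64.
Since n·E = -80 ≠ -64, E is off the plane and the points are not all coplanar.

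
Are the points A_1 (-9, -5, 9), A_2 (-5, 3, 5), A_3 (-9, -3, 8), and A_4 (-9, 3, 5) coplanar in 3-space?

A normal to the plane through A_1, A_2, A_3 is n = A_1A_2 × A_1A_3 = (0, 4, 8).
The plane has equation n·P = 52. For A_4: n·A_4 = 52.
Equal, so A_4 lies in the plane and all four are coplanar.

Yes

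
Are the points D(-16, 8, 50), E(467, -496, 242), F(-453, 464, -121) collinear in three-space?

DE = (483, -504, 192), DF = (-437, 456, -171).
Comparing components 2 and 3: (-504)(-171) − (192)(456) = -1368 ≠ 0, so DE and DF are not parallel and the points are not collinear.

No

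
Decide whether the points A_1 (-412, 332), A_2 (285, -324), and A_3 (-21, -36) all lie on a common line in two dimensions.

Yes

A_1A_2 = (697, -656), A_1A_3 = (391, -368).
det[A_1A_2; A_1A_3] = (697)(-368) − (-656)(391) = 0.
The determinant is zero, so the points are collinear.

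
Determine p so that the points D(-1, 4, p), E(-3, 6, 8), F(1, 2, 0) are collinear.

Direction EF = (4, -4, -8). From the x-coordinate of D, the parameter along the line is τ = (-1 − (-3))/4 = 1/2.
Then p = 8 + 1/2·(-8) = 4.

4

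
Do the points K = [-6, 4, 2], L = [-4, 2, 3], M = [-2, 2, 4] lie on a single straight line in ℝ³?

No

KL = (2, -2, 1), KM = (4, -2, 2).
KL × KM = (-2, 0, 4).
The cross product is nonzero, so the points do not lie on one line.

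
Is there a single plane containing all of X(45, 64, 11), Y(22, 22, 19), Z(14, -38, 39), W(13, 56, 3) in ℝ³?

With X as base: XY = (-23, -42, 8), XZ = (-31, -102, 28), XW = (-32, -8, -8).
XZ × XW = (1040, -1144, -3016).
XY · (XZ × XW) = 0.
The scalar triple product vanishes, so the four points are coplanar.

Yes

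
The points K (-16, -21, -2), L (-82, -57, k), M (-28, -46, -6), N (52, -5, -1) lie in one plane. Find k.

-13/2

Normal to plane KMN: n = (39, -260, 1508); plane equation n·P = 1820.
Requiring n·L = 1820: (1508)k + (11622) = 1820.
So k = -13/2.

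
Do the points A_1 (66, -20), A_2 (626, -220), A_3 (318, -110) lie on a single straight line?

Yes

A_1A_2 = (560, -200), A_1A_3 = (252, -90).
Checking proportionality: A_1A_3 = 9/20·A_1A_2, so the vectors are parallel and the points are collinear.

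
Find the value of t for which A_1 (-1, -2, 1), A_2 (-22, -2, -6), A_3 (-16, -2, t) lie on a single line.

-4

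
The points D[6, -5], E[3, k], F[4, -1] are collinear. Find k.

1

The three points are collinear iff det[DE; DF] = 0.
This determinant is linear in k: (2)k + (-2) = 0, so k = 1.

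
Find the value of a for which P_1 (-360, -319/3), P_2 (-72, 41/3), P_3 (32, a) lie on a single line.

57

The three points are collinear iff det[P_1P_2; P_1P_3] = 0.
This determinant is linear in a: (288)a + (-16416) = 0, so a = 57.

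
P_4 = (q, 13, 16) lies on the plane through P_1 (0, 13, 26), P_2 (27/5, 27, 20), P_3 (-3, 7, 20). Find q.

Coplanarity requires P_1P_2 · (P_1P_3 × P_1P_4) = 0.
P_1P_2 = (27/5, 14, -6), P_1P_3 = (-3, -6, -6); the triple product is linear in q with coefficient -120 and constant term -96.
Setting it to zero: q = -4/5.

-4/5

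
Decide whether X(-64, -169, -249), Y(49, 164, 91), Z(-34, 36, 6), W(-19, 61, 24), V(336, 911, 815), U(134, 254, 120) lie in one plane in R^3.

The plane through X, Y, Z has normal n = XY × XZ = (15215, -18615, 13175) and equation n·P = -1108400.
Checking the remaining points: n·W = -1108400, n·V = -1108400, n·U = -1108400.
All equal -1108400, so all 6 points lie in one plane.

Yes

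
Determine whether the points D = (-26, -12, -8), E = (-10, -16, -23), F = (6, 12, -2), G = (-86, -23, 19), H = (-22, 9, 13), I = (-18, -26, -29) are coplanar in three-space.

Yes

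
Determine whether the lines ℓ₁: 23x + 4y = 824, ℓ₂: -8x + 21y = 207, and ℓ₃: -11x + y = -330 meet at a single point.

No

Lines aᵢx + bᵢy = cᵢ with pairwise distinct directions are concurrent exactly when det[aᵢ bᵢ cᵢ] = 0.
Here the determinant is -67.
Nonzero, so no common point exists.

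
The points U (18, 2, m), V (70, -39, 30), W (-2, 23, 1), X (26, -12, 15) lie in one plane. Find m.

10

Coplanarity ⇔ det[UV; UW; UX] = 0.
Expanding, this is linear in m: (-784)m + (7840) = 0.
So m = 10.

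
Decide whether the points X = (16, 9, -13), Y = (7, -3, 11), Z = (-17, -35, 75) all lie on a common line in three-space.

Yes

XY = (-9, -12, 24), XZ = (-33, -44, 88).
XY × XZ = (0, 0, 0).
The cross product vanishes, so the three points are collinear.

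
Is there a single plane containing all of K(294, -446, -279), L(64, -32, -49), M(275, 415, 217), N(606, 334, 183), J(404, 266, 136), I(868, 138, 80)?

Yes

The plane through K, L, M has normal n = KL × KM = (7314, 109710, -190164) and equation n·P = 6275412.
Checking the remaining points: n·N = 6275412, n·J = 6275412, n·I = 6275412.
All equal 6275412, so all 6 points lie in one plane.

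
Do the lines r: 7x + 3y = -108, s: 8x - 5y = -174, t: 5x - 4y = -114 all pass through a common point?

Yes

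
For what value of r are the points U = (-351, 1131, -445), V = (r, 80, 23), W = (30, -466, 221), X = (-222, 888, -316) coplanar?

-24

Normal to plane UWX: n = (-44175, 36765, 113430); plane equation n·P = 6610290.
Requiring n·V = 6610290: (-44175)r + (5550090) = 6610290.
So r = -24.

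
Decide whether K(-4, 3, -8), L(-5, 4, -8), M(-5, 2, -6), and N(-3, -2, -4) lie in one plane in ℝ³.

Yes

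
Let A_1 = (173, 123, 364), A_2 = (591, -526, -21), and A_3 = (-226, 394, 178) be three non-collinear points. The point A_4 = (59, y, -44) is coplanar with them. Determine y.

A normal to the plane is n = A_1A_2 × A_1A_3 = (225049, 231363, -145673).
A_4 lies in the plane iff n · A_1A_4 = 0.
This gives (231363)y + (5321349) = 0, so y = -23.

-23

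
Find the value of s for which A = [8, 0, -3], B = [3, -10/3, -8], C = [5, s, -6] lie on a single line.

Direction AB = (-5, -10/3, -5). From the x-coordinate of C, the parameter along the line is τ = (5 − 8)/(-5) = 3/5.
Then s = 0 + 3/5·(-10/3) = -2.

-2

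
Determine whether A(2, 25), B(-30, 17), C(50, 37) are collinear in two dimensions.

Yes

AB = (-32, -8), AC = (48, 12).
det[AB; AC] = (-32)(12) − (-8)(48) = 0.
The determinant is zero, so the points are collinear.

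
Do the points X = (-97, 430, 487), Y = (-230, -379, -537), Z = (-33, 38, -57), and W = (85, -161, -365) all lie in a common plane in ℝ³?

Yes

The four points are coplanar iff the 3×3 determinant with rows XY, XZ, XW is zero.
Rows: (-133, -809, -1024), (64, -392, -544), (182, -591, -852).
Expanding along the first row: (-133)(12480) − (-809)(44480) + (-1024)(33520) = 0.
Zero determinant ⇒ coplanar.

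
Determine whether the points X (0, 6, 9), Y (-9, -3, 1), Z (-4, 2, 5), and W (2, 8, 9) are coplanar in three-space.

Yes

With X as base: XY = (-9, -9, -8), XZ = (-4, -4, -4), XW = (2, 2, 0).
XZ × XW = (8, -8, 0).
XY · (XZ × XW) = 0.
The scalar triple product vanishes, so the four points are coplanar.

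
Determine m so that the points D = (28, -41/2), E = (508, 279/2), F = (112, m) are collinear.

Collinearity: (F − D) must be parallel to (E − D) = (480, 160).
Cross-multiplying the components: (m − (-41/2))·(480) = (84)·(160).
Solving gives m = 15/2.

15/2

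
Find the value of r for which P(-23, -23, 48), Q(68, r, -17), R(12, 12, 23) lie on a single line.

68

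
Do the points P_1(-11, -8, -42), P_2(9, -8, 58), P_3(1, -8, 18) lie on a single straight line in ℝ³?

Yes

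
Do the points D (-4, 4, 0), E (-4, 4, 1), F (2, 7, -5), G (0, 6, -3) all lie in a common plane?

With D as base: DE = (0, 0, 1), DF = (6, 3, -5), DG = (4, 2, -3).
DF × DG = (1, -2, 0).
DE · (DF × DG) = 0.
The scalar triple product vanishes, so the four points are coplanar.

Yes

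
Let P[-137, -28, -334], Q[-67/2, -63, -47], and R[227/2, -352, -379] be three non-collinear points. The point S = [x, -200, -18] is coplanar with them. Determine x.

85

The plane through P, Q, R has equation 94563x + 76551y − (49533/2)z = -6826548.
Substituting S: (94563)x + (-14864403) = -6826548, so x = 85.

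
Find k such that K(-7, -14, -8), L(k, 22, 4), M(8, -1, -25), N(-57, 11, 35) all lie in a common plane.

-27

The points are coplanar iff KL · (KM × KN) = 0.
Expanding, this is linear in k: (984)k + (26568) = 0.
So k = -27.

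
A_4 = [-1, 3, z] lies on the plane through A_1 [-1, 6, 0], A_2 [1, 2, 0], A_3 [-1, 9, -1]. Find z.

1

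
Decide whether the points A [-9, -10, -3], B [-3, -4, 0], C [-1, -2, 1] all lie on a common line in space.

Yes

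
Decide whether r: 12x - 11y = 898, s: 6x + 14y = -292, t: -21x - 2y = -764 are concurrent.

Lines aᵢx + bᵢy = cᵢ with pairwise distinct directions are concurrent exactly when det[aᵢ bᵢ cᵢ] = 0.
Here the determinant is 0.
It vanishes, so the lines are concurrent at (40, -38).

Yes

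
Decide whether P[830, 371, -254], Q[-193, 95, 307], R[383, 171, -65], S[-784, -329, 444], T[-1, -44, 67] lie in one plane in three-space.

The plane through P, Q, R has normal n = PQ × PR = (60036, -57420, 81228) and equation n·X = 7895148.
Checking the remaining points: n·S = 7888188, n·T = 7908720.
Since n·S = 7888188 ≠ 7895148, S is off the plane and the points are not all coplanar.

No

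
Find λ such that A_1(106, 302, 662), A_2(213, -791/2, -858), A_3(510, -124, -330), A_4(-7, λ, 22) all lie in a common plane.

-11/2

The points are coplanar iff A_1A_2 · (A_1A_3 × A_1A_4) = 0.
Expanding, this is linear in λ: (-507936)λ + (-2793648) = 0.
So λ = -11/2.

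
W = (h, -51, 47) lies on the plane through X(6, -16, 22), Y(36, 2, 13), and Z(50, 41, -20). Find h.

-24

A normal to the plane is n = XY × XZ = (-243, 864, 918).
W lies in the plane iff n · XW = 0.
This gives (-243)h + (-5832) = 0, so h = -24.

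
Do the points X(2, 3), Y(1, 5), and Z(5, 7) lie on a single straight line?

No

XY = (-1, 2), XZ = (3, 4).
If collinear, XZ would be a scalar multiple of XY. But (-1)·(4) ≠ (2)·(3) (difference -10), so they are not parallel; the points are not collinear.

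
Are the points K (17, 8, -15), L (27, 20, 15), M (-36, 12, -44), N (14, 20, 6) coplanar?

A normal to the plane through K, L, M is n = KL × KM = (-468, -1300, 676).
The plane has equation n·P = -28496. For N: n·N = -28496.
Equal, so N lies in the plane and all four are coplanar.

Yes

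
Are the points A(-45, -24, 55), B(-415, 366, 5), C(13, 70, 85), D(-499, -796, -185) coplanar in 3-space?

With A as base: AB = (-370, 390, -50), AC = (58, 94, 30), AD = (-454, -772, -240).
AC × AD = (600, 300, -2100).
AB · (AC × AD) = 0.
The scalar triple product vanishes, so the four points are coplanar.

Yes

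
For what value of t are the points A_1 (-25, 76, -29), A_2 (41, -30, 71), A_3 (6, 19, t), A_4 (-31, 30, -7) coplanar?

22

The points are coplanar iff A_1A_2 · (A_1A_3 × A_1A_4) = 0.
Expanding, this is linear in t: (3672)t + (-80784) = 0.
So t = 22.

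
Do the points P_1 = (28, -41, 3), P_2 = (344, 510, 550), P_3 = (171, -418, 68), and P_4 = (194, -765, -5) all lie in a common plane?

Yes

The four points are coplanar iff the 3×3 determinant with rows P_1P_2, P_1P_3, P_1P_4 is zero.
Rows: (316, 551, 547), (143, -377, 65), (166, -724, -8).
Expanding along the first row: (316)(50076) − (551)(-11934) + (547)(-40950) = 0.
Zero determinant ⇒ coplanar.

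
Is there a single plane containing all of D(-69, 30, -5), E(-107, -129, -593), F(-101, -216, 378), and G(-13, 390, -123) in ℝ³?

A normal to the plane through D, E, F is n = DE × DF = (-205545, 33370, 4260).
The plane has equation n·P = 15162405. For G: n·G = 15162405.
Equal, so G lies in the plane and all four are coplanar.

Yes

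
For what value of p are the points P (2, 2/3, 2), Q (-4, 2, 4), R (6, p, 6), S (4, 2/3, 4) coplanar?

2/3

Normal to plane PQS: n = (8/3, 16, -8/3); plane equation n·X = 32/3.
Requiring n·R = 32/3: (16)p + (0) = 32/3.
So p = 2/3.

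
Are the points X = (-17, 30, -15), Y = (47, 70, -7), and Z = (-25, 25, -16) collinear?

Yes

XY = (64, 40, 8), XZ = (-8, -5, -1).
XY × XZ = (0, 0, 0).
The cross product vanishes, so the three points are collinear.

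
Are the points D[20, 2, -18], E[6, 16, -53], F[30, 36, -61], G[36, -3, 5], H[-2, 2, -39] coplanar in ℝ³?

Yes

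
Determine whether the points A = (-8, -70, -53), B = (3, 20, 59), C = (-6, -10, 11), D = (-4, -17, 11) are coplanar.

The four points are coplanar iff the 3×3 determinant with rows AB, AC, AD is zero.
Rows: (11, 90, 112), (2, 60, 64), (4, 53, 64).
Expanding along the first row: (11)(448) − (90)(-128) + (112)(-134) = 1440.
Nonzero ⇒ not coplanar.

No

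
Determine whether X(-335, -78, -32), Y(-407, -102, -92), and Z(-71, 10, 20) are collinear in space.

No

XY = (-72, -24, -60), XZ = (264, 88, 52).
XY × XZ = (4032, -12096, 0).
The cross product is nonzero, so the points do not lie on one line.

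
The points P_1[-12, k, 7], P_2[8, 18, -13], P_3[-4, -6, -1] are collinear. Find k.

-22

Direction P_2P_3 = (-12, -24, 12). From the x-coordinate of P_1, the parameter along the line is τ = (-12 − 8)/(-12) = 5/3.
Then k = 18 + 5/3·(-24) = -22.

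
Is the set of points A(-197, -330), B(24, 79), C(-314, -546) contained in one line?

No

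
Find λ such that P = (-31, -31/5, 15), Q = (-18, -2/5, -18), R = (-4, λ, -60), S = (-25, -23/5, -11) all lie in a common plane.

26/5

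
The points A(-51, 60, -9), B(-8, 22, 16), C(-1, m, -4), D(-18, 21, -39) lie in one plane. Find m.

11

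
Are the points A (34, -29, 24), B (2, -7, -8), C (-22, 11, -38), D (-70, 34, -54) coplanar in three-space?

No

The four points are coplanar iff the 3×3 determinant with rows AB, AC, AD is zero.
Rows: (-32, 22, -32), (-56, 40, -62), (-104, 63, -78).
Expanding along the first row: (-32)(786) − (22)(-2080) + (-32)(632) = 384.
Nonzero ⇒ not coplanar.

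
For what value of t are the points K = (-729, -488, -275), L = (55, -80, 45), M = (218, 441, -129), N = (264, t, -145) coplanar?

The points are coplanar iff KL · (KM × KN) = 0.
Expanding, this is linear in t: (188576)t + (-99568128) = 0.
So t = 528.

528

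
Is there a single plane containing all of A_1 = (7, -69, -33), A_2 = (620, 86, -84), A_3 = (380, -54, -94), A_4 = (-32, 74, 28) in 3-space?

With A_1 as base: A_1A_2 = (613, 155, -51), A_1A_3 = (373, 15, -61), A_1A_4 = (-39, 143, 61).
A_1A_3 × A_1A_4 = (9638, -20374, 53924).
A_1A_2 · (A_1A_3 × A_1A_4) = 0.
The scalar triple product vanishes, so the four points are coplanar.

Yes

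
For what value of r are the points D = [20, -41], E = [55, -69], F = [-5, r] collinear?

-21

Collinearity: (F − D) must be parallel to (E − D) = (35, -28).
Cross-multiplying the components: (r − (-41))·(35) = (-25)·(-28).
Solving gives r = -21.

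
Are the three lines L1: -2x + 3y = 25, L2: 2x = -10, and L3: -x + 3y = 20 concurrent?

Intersecting L1 and L2: solving the 2×2 system gives (x, y) = (-5, 5).
Substitute into L3: (-1)(-5) + (3)(5) = 20.
This equals 20, so (-5, 5) lies on all three lines and they are concurrent.

Yes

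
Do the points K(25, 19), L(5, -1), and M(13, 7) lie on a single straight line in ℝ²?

Yes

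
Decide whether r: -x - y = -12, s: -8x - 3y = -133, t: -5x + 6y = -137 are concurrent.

Intersecting r and s: solving the 2×2 system gives (x, y) = (97/5, -37/5).
Substitute into t: (-5)(97/5) + (6)(-37/5) = -707/5.
But t requires -137 ≠ -707/5, so the three lines have no common point.

No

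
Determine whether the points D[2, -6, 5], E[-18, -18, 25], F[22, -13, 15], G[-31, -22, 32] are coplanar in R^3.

Yes

The four points are coplanar iff the 3×3 determinant with rows DE, DF, DG is zero.
Rows: (-20, -12, 20), (20, -7, 10), (-33, -16, 27).
Expanding along the first row: (-20)(-29) − (-12)(870) + (20)(-551) = 0.
Zero determinant ⇒ coplanar.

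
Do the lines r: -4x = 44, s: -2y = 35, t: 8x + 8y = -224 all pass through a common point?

No

The three lines meet at one point iff the augmented coefficient matrix [aᵢ bᵢ cᵢ] has rank < 3, i.e. its determinant vanishes.
Here the determinant is 32.
Nonzero, so no common point exists.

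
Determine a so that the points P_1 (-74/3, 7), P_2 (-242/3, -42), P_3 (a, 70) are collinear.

142/3

Collinearity: (P_3 − P_1) must be parallel to (P_2 − P_1) = (-56, -49).
Cross-multiplying the components: (a − (-74/3))·(-49) = (63)·(-56).
Solving gives a = 142/3.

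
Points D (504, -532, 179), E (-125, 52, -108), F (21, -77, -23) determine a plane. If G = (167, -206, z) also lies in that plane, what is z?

A normal to the plane is n = DE × DF = (12617, 11563, -4123).
G lies in the plane iff n · DG = 0.
This gives (-4123)z + (255626) = 0, so z = 62.

62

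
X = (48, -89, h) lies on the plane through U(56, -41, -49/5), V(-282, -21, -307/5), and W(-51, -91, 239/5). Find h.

A normal to the plane is n = UV × UW = (-1428, 24990, 19040).
X lies in the plane iff n · UX = 0.
This gives (19040)h + (-1001504) = 0, so h = 263/5.

263/5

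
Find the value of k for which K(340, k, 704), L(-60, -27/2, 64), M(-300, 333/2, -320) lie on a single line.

-627/2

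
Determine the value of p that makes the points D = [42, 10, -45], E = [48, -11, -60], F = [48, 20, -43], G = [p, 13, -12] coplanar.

-12

Coplanarity ⇔ det[DE; DF; DG] = 0.
Expanding, this is linear in p: (108)p + (1296) = 0.
So p = -12.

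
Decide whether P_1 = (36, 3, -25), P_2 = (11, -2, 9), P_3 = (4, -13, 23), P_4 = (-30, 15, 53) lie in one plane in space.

Yes

A normal to the plane through P_1, P_2, P_3 is n = P_1P_2 × P_1P_3 = (304, 112, 240).
The plane has equation n·P = 5280. For P_4: n·P_4 = 5280.
Equal, so P_4 lies in the plane and all four are coplanar.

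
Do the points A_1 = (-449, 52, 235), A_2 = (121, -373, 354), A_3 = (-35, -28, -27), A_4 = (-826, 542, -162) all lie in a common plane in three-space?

Yes

A normal to the plane through A_1, A_2, A_3 is n = A_1A_2 × A_1A_3 = (120870, 198606, 130350).
The plane has equation n·P = -13310868. For A_4: n·A_4 = -13310868.
Equal, so A_4 lies in the plane and all four are coplanar.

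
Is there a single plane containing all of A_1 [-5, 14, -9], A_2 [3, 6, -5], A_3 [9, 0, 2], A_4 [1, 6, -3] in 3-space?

No

The four points are coplanar iff the 3×3 determinant with rows A_1A_2, A_1A_3, A_1A_4 is zero.
Rows: (8, -8, 4), (14, -14, 11), (6, -8, 6).
Expanding along the first row: (8)(4) − (-8)(18) + (4)(-28) = 64.
Nonzero ⇒ not coplanar.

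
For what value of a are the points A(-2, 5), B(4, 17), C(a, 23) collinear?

The three points are collinear iff det[AB; AC] = 0.
This determinant is linear in a: (-12)a + (84) = 0, so a = 7.

7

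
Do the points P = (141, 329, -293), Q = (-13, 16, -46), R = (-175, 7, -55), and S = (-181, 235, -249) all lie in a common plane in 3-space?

The four points are coplanar iff the 3×3 determinant with rows PQ, PR, PS is zero.
Rows: (-154, -313, 247), (-316, -322, 238), (-322, -94, 44).
Expanding along the first row: (-154)(8204) − (-313)(62732) + (247)(-73980) = 98640.
Nonzero ⇒ not coplanar.

No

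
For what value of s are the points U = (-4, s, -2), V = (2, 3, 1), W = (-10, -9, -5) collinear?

Collinearity requires UV × UW = 0; each component is linear in s.
The x-component gives (6)s + (18) = 0, so s = -3.
The remaining components then also vanish.

-3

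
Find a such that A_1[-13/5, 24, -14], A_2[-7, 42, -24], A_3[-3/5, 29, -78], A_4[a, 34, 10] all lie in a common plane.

Normal to plane A_1A_2A_3: n = (-1102, -1508/5, -58); plane equation n·P = -17806/5.
Requiring n·A_4 = -17806/5: (-1102)a + (-54172/5) = -17806/5.
So a = -33/5.

-33/5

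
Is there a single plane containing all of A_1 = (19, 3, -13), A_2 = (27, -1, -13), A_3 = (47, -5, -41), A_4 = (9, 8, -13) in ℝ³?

Yes

The four points are coplanar iff the 3×3 determinant with rows A_1A_2, A_1A_3, A_1A_4 is zero.
Rows: (8, -4, 0), (28, -8, -28), (-10, 5, 0).
Expanding along the first row: (8)(140) − (-4)(-280) + (0)(60) = 0.
Zero determinant ⇒ coplanar.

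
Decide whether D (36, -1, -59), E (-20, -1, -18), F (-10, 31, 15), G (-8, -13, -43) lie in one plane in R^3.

With D as base: DE = (-56, 0, 41), DF = (-46, 32, 74), DG = (-44, -12, 16).
DF × DG = (1400, -2520, 1960).
DE · (DF × DG) = 1960.
Since 1960 ≠ 0, the four points are not coplanar.

No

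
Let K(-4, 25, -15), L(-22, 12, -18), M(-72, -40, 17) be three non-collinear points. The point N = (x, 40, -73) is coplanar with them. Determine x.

-12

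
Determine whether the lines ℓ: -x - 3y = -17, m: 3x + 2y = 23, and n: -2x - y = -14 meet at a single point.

Yes

Lines aᵢx + bᵢy = cᵢ with pairwise distinct directions are concurrent exactly when det[aᵢ bᵢ cᵢ] = 0.
Here the determinant is 0.
It vanishes, so the lines are concurrent at (5, 4).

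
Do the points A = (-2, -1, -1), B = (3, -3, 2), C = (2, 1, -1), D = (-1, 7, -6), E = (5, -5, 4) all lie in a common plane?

Yes

The plane through A, B, C has normal n = AB × AC = (-6, 12, 18) and equation n·P = -18.
Checking the remaining points: n·D = -18, n·E = -18.
All equal -18, so all 5 points lie in one plane.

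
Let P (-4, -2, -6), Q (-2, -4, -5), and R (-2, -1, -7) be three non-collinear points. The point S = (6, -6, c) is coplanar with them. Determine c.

Coplanarity requires PQ · (PR × PS) = 0.
PQ = (2, -2, 1), PR = (2, 1, -1); the triple product is linear in c with coefficient 6 and constant term 30.
Setting it to zero: c = -5.

-5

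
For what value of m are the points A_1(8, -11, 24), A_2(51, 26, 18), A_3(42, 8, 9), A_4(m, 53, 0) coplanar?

Normal to plane A_1A_2A_3: n = (-441, 441, -441); plane equation n·P = -18963.
Requiring n·A_4 = -18963: (-441)m + (23373) = -18963.
So m = 96.

96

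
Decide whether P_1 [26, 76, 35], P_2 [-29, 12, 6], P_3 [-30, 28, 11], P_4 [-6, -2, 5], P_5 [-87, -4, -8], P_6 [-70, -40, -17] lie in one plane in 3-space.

The plane through P_1, P_2, P_3 has normal n = P_1P_2 × P_1P_3 = (144, 304, -944) and equation n·P = -6192.
Checking the remaining points: n·P_4 = -6192, n·P_5 = -6192, n·P_6 = -6192.
All equal -6192, so all 6 points lie in one plane.

Yes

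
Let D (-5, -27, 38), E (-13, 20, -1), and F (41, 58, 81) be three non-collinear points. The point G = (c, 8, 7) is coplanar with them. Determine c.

The plane through D, E, F has equation 5336x − 1450y − 2842z = -95526.
Substituting G: (5336)c + (-31494) = -95526, so c = -12.

-12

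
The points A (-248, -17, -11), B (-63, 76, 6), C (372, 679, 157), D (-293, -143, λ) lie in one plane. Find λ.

Normal to plane ABC: n = (3792, -20540, 71100); plane equation n·P = -1373336.
Requiring n·D = -1373336: (71100)λ + (1826164) = -1373336.
So λ = -45.

-45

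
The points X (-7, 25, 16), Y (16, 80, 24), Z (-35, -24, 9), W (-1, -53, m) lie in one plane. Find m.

4

Coplanarity ⇔ det[XY; XZ; XW] = 0.
Expanding, this is linear in m: (413)m + (-1652) = 0.
So m = 4.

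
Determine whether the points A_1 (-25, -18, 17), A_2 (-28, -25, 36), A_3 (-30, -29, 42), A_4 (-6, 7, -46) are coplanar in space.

No

The four points are coplanar iff the 3×3 determinant with rows A_1A_2, A_1A_3, A_1A_4 is zero.
Rows: (-3, -7, 19), (-5, -11, 25), (19, 25, -63).
Expanding along the first row: (-3)(68) − (-7)(-160) + (19)(84) = 272.
Nonzero ⇒ not coplanar.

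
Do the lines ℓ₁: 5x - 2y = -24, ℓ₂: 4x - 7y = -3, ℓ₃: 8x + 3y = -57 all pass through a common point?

Yes

The three lines meet at one point iff the augmented coefficient matrix [aᵢ bᵢ cᵢ] has rank < 3, i.e. its determinant vanishes.
Here the determinant is 0.
It vanishes, so the lines are concurrent at (-6, -3).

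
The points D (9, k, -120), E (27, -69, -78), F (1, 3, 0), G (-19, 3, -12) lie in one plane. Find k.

Coplanarity ⇔ det[DE; DF; DG] = 0.
Expanding, this is linear in k: (1872)k + (174096) = 0.
So k = -93.

-93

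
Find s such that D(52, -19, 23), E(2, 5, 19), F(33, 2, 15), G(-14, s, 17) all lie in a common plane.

Coplanarity ⇔ det[DE; DF; DG] = 0.
Expanding, this is linear in s: (-324)s + (4536) = 0.
So s = 14.

14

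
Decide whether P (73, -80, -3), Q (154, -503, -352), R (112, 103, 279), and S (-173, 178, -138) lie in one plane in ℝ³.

Yes

The four points are coplanar iff the 3×3 determinant with rows PQ, PR, PS is zero.
Rows: (81, -423, -349), (39, 183, 282), (-246, 258, -135).
Expanding along the first row: (81)(-97461) − (-423)(64107) + (-349)(55080) = 0.
Zero determinant ⇒ coplanar.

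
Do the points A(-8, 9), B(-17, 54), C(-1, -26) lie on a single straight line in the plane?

Yes

AB = (-9, 45), AC = (7, -35).
det[AB; AC] = (-9)(-35) − (45)(7) = 0.
The determinant is zero, so the points are collinear.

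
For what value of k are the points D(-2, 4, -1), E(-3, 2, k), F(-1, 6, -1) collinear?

-1

Collinearity requires DE × DF = 0; each component is linear in k.
The x-component gives (-2)k + (-2) = 0, so k = -1.
The remaining components then also vanish.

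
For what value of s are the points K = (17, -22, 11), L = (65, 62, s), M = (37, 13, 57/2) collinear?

Direction KM = (20, 35, 35/2). From the x-coordinate of L, the parameter along the line is τ = (65 − 17)/20 = 12/5.
Then s = 11 + 12/5·(35/2) = 53.

53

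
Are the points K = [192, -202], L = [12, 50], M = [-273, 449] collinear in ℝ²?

KL = (-180, 252), KM = (-465, 651).
Twice the signed area of △KLM is (-180)(651) − (252)(-465) = 0.
The triangle is degenerate (zero area), so the points are collinear.

Yes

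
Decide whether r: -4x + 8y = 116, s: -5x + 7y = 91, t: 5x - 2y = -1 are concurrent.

The three lines meet at one point iff the augmented coefficient matrix [aᵢ bᵢ cᵢ] has rank < 3, i.e. its determinant vanishes.
Here the determinant is 0.
It vanishes, so the lines are concurrent at (7, 18).

Yes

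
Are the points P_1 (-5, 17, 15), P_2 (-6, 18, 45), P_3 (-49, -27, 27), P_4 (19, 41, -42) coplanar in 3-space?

No

The four points are coplanar iff the 3×3 determinant with rows P_1P_2, P_1P_3, P_1P_4 is zero.
Rows: (-1, 1, 30), (-44, -44, 12), (24, 24, -57).
Expanding along the first row: (-1)(2220) − (1)(2220) + (30)(0) = -4440.
Nonzero ⇒ not coplanar.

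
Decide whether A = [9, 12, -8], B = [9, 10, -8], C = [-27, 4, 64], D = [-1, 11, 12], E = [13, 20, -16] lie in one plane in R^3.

The plane through A, B, C has normal n = AB × AC = (-144, 0, -72) and equation n·P = -720.
Checking the remaining points: n·D = -720, n·E = -720.
All equal -720, so all 5 points lie in one plane.

Yes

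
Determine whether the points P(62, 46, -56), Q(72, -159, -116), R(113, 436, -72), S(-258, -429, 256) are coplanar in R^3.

No

With P as base: PQ = (10, -205, -60), PR = (51, 390, -16), PS = (-320, -475, 312).
PR × PS = (114080, -10792, 100575).
PQ · (PR × PS) = -2681340.
Since -2681340 ≠ 0, the four points are not coplanar.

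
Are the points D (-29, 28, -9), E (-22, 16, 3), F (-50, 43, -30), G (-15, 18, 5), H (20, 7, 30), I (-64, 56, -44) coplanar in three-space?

No

The plane through D, E, F has normal n = DE × DF = (72, -105, -147) and equation n·P = -3705.
Checking the remaining points: n·G = -3705, n·H = -3705, n·I = -4020.
Since n·I = -4020 ≠ -3705, I is off the plane and the points are not all coplanar.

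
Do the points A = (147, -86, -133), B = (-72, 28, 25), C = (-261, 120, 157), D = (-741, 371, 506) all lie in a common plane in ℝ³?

No

A normal to the plane through A, B, C is n = AB × AC = (512, -954, 1398).
The plane has equation n·P = -28626. For D: n·D = -25938.
-25938 ≠ -28626, so D is off the plane.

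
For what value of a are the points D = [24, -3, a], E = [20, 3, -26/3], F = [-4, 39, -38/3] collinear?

-8

Collinearity requires DE × DF = 0; each component is linear in a.
The x-component gives (36)a + (288) = 0, so a = -8.
The remaining components then also vanish.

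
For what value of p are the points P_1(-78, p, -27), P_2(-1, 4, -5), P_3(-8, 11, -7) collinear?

81

Collinearity requires P_1P_2 × P_1P_3 = 0; each component is linear in p.
The x-component gives (2)p + (-162) = 0, so p = 81.
The remaining components then also vanish.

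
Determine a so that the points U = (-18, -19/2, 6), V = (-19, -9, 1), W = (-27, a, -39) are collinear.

-5

Direction UV = (-1, 1/2, -5). From the x-coordinate of W, the parameter along the line is τ = (-27 − (-18))/(-1) = 9.
Then a = (-19/2) + 9·(1/2) = -5.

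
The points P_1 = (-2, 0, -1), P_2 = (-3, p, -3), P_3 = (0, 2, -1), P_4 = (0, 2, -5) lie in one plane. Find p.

-1

Normal to plane P_1P_3P_4: n = (-8, 8, 0); plane equation n·P = 16.
Requiring n·P_2 = 16: (8)p + (24) = 16.
So p = -1.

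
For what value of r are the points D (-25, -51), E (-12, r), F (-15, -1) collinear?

14

Collinearity: (E − D) must be parallel to (F − D) = (10, 50).
Cross-multiplying the components: (r − (-51))·(10) = (13)·(50).
Solving gives r = 14.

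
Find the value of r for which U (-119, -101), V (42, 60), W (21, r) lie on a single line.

Collinearity: (W − U) must be parallel to (V − U) = (161, 161).
Cross-multiplying the components: (r − (-101))·(161) = (140)·(161).
Solving gives r = 39.

39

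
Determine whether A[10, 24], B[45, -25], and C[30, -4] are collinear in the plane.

Yes

AB = (35, -49), AC = (20, -28).
Checking proportionality: AC = 4/7·AB, so the vectors are parallel and the points are collinear.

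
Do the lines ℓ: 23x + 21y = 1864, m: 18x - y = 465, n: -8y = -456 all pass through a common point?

The three lines meet at one point iff the augmented coefficient matrix [aᵢ bᵢ cᵢ] has rank < 3, i.e. its determinant vanishes.
Here the determinant is 0.
It vanishes, so the lines are concurrent at (29, 57).

Yes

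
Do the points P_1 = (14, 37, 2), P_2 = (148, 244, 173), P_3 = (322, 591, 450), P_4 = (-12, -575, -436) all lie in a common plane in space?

No

A normal to the plane through P_1, P_2, P_3 is n = P_1P_2 × P_1P_3 = (-1998, -7364, 10480).
The plane has equation n·P = -279480. For P_4: n·P_4 = -311004.
-311004 ≠ -279480, so P_4 is off the plane.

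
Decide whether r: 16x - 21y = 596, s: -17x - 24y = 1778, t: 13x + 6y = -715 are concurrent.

No

Intersecting r and s: solving the 2×2 system gives (x, y) = (-7678/247, -12860/247).
Substitute into t: (13)(-7678/247) + (6)(-12860/247) = -176974/247.
But t requires -715 ≠ -176974/247, so the three lines have no common point.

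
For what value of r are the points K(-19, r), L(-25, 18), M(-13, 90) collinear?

54

The three points are collinear iff det[KL; KM] = 0.
This determinant is linear in r: (12)r + (-648) = 0, so r = 54.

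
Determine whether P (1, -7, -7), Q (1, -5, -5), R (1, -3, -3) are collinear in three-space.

PQ = (0, 2, 2), PR = (0, 4, 4).
PQ × PR = (0, 0, 0).
The cross product vanishes, so the three points are collinear.

Yes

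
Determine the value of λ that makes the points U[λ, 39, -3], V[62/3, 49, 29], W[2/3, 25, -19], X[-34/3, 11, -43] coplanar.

40/3

Coplanarity ⇔ det[UV; UW; UX] = 0.
Expanding, this is linear in λ: (96)λ + (-1280) = 0.
So λ = 40/3.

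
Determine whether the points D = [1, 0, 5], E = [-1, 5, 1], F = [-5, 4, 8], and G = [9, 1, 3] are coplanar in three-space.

A normal to the plane through D, E, F is n = DE × DF = (31, 30, 22).
The plane has equation n·P = 141. For G: n·G = 375.
375 ≠ 141, so G is off the plane.

No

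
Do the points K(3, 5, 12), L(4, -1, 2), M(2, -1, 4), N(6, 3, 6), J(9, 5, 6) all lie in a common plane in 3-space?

Yes

The plane through K, L, M has normal n = KL × KM = (-12, 18, -12) and equation n·P = -90.
Checking the remaining points: n·N = -90, n·J = -90.
All equal -90, so all 5 points lie in one plane.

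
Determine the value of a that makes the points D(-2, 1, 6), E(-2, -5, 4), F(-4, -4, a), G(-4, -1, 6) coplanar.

The points are coplanar iff DE · (DF × DG) = 0.
Expanding, this is linear in a: (12)a + (-60) = 0.
So a = 5.

5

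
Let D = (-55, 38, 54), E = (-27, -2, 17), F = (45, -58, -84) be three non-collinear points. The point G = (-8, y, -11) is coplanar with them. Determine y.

The plane through D, E, F has equation 1968x + 164y + 1312z = -31160.
Substituting G: (164)y + (-30176) = -31160, so y = -6.

-6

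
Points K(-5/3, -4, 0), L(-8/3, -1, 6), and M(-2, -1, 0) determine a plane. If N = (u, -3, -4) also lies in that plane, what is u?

-4/3

A normal to the plane is n = KL × KM = (-18, -2, -2).
N lies in the plane iff n · KN = 0.
This gives (-18)u + (-24) = 0, so u = -4/3.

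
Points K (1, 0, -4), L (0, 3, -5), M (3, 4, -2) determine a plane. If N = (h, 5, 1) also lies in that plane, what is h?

6

The plane through K, L, M has equation 10x − 10z = 50.
Substituting N: (10)h + (-10) = 50, so h = 6.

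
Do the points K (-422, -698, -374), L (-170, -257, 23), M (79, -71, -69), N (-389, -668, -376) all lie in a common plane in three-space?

No

The four points are coplanar iff the 3×3 determinant with rows KL, KM, KN is zero.
Rows: (252, 441, 397), (501, 627, 305), (33, 30, -2).
Expanding along the first row: (252)(-10404) − (441)(-11067) + (397)(-5661) = 11322.
Nonzero ⇒ not coplanar.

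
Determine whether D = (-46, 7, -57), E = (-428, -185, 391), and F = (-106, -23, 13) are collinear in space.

DE = (-382, -192, 448), DF = (-60, -30, 70).
Comparing components 3 and 1: (448)(-60) − (-382)(70) = -140 ≠ 0, so DE and DF are not parallel and the points are not collinear.

No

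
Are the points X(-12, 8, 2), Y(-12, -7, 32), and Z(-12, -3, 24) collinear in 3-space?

XY = (0, -15, 30), XZ = (0, -11, 22).
XY × XZ = (0, 0, 0).
The cross product vanishes, so the three points are collinear.

Yes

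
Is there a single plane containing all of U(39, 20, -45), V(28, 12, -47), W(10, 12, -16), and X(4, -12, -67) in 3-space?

No

With U as base: UV = (-11, -8, -2), UW = (-29, -8, 29), UX = (-35, -32, -22).
UW × UX = (1104, -1653, 648).
UV · (UW × UX) = -216.
Since -216 ≠ 0, the four points are not coplanar.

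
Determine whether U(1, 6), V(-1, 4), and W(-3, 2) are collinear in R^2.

Yes

UV = (-2, -2), UW = (-4, -4).
Twice the signed area of △UVW is (-2)(-4) − (-2)(-4) = 0.
The triangle is degenerate (zero area), so the points are collinear.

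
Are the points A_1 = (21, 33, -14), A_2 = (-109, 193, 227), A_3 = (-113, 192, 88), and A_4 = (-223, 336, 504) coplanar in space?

With A_1 as base: A_1A_2 = (-130, 160, 241), A_1A_3 = (-134, 159, 102), A_1A_4 = (-244, 303, 518).
A_1A_3 × A_1A_4 = (51456, 44524, -1806).
A_1A_2 · (A_1A_3 × A_1A_4) = -686.
Since -686 ≠ 0, the four points are not coplanar.

No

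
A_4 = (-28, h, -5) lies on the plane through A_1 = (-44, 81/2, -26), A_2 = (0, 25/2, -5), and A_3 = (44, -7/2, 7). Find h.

Coplanarity requires A_1A_2 · (A_1A_3 × A_1A_4) = 0.
A_1A_2 = (44, -28, 21), A_1A_3 = (88, -44, 33); the triple product is linear in h with coefficient 396 and constant term -4950.
Setting it to zero: h = 25/2.

25/2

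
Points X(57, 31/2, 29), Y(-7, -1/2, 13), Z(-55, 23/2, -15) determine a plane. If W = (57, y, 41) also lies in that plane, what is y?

-5/2

Coplanarity requires XY · (XZ × XW) = 0.
XY = (-64, -16, -16), XZ = (-112, -4, -44); the triple product is linear in y with coefficient -1024 and constant term -2560.
Setting it to zero: y = -5/2.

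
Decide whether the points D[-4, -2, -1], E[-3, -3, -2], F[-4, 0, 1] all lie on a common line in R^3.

DE = (1, -1, -1), DF = (0, 2, 2).
DE × DF = (0, -2, 2).
The cross product is nonzero, so the points do not lie on one line.

No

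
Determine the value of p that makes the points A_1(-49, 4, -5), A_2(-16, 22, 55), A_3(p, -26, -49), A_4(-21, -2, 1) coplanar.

-20

Normal to plane A_1A_2A_4: n = (468, 1482, -702); plane equation n·P = -13494.
Requiring n·A_3 = -13494: (468)p + (-4134) = -13494.
So p = -20.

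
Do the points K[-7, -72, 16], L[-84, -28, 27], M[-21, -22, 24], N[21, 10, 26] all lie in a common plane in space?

Yes

With K as base: KL = (-77, 44, 11), KM = (-14, 50, 8), KN = (28, 82, 10).
KM × KN = (-156, 364, -2548).
KL · (KM × KN) = 0.
The scalar triple product vanishes, so the four points are coplanar.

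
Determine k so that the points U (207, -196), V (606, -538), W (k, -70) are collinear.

The three points are collinear iff det[UV; UW] = 0.
This determinant is linear in k: (342)k + (-20520) = 0, so k = 60.

60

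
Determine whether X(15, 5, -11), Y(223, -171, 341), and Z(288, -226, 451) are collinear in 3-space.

Yes

XY = (208, -176, 352), XZ = (273, -231, 462).
Each component of XZ is 21/16 times the corresponding component of XY, so XZ = 21/16·XY and the points are collinear.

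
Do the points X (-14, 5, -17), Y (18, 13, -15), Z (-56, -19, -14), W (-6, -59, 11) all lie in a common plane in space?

Yes

The four points are coplanar iff the 3×3 determinant with rows XY, XZ, XW is zero.
Rows: (32, 8, 2), (-42, -24, 3), (8, -64, 28).
Expanding along the first row: (32)(-480) − (8)(-1200) + (2)(2880) = 0.
Zero determinant ⇒ coplanar.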